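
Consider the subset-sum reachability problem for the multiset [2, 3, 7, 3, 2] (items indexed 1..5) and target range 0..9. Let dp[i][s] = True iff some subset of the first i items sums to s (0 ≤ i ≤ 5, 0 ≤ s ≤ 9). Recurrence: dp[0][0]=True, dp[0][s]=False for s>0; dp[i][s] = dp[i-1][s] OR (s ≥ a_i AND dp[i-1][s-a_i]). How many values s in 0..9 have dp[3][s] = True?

i\s   0   1   2   3   4   5   6   7   8   9
  0   T   F   F   F   F   F   F   F   F   F
  1   T   F   T   F   F   F   F   F   F   F
  2   T   F   T   T   F   T   F   F   F   F
  3   T   F   T   T   F   T   F   T   F   T
  4   T   F   T   T   F   T   T   T   T   T
  5   T   F   T   T   T   T   T   T   T   T

6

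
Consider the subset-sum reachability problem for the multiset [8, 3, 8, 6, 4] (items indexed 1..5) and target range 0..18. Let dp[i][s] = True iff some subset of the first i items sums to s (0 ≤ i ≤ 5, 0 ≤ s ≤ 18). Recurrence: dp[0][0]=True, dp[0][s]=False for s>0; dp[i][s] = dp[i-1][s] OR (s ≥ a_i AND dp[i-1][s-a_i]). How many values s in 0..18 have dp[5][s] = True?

16

i\s   0   1   2   3   4   5   6   7   8   9  10  11  12  13  14  15  16  17  18
  0   T   F   F   F   F   F   F   F   F   F   F   F   F   F   F   F   F   F   F
  1   T   F   F   F   F   F   F   F   T   F   F   F   F   F   F   F   F   F   F
  2   T   F   F   T   F   F   F   F   T   F   F   T   F   F   F   F   F   F   F
  3   T   F   F   T   F   F   F   F   T   F   F   T   F   F   F   F   T   F   F
  4   T   F   F   T   F   F   T   F   T   T   F   T   F   F   T   F   T   T   F
  5   T   F   F   T   T   F   T   T   T   T   T   T   T   T   T   T   T   T   T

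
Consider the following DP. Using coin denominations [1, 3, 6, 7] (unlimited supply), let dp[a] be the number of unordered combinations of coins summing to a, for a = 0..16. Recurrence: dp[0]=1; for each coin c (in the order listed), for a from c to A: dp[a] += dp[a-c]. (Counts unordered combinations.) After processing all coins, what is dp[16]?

after  coin     0     1     2     3     4     5     6     7     8     9    10    11    12    13    14    15    16
          1     1     1     1     1     1     1     1     1     1     1     1     1     1     1     1     1     1
          3     1     1     1     2     2     2     3     3     3     4     4     4     5     5     5     6     6
          6     1     1     1     2     2     2     4     4     4     6     6     6     9     9     9    12    12
          7     1     1     1     2     2     2     4     5     5     7     8     8    11    13    14    17    19

19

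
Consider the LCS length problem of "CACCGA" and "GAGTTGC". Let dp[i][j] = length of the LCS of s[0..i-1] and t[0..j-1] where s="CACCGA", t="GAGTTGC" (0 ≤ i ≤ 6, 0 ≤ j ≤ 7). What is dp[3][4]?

   ''  G  A  G  T  T  G  C
''  0  0  0  0  0  0  0  0
 C  0  0  0  0  0  0  0  1
 A  0  0  1  1  1  1  1  1
 C  0  0  1  1  1  1  1  2
 C  0  0  1  1  1  1  1  2
 G  0  1  1  2  2  2  2  2
 A  0  1  2  2  2  2  2  2

1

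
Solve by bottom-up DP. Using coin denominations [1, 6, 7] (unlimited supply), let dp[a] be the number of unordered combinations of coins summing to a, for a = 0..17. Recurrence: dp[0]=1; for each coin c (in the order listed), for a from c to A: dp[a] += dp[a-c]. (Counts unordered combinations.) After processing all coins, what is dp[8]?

3

after  coin     0     1     2     3     4     5     6     7     8     9    10    11    12    13    14    15    16    17
          1     1     1     1     1     1     1     1     1     1     1     1     1     1     1     1     1     1     1
          6     1     1     1     1     1     1     2     2     2     2     2     2     3     3     3     3     3     3
          7     1     1     1     1     1     1     2     3     3     3     3     3     4     5     6     6     6     6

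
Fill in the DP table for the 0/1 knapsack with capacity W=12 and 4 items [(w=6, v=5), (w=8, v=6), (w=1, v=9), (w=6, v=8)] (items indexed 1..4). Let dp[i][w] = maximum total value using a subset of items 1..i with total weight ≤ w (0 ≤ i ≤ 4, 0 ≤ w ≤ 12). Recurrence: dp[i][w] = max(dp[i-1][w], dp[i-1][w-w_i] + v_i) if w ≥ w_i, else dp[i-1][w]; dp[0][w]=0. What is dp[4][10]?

i\w   0   1   2   3   4   5   6   7   8   9  10  11  12
  0   0   0   0   0   0   0   0   0   0   0   0   0   0
  1   0   0   0   0   0   0   5   5   5   5   5   5   5
  2   0   0   0   0   0   0   5   5   6   6   6   6   6
  3   0   9   9   9   9   9   9  14  14  15  15  15  15
  4   0   9   9   9   9   9   9  17  17  17  17  17  17

17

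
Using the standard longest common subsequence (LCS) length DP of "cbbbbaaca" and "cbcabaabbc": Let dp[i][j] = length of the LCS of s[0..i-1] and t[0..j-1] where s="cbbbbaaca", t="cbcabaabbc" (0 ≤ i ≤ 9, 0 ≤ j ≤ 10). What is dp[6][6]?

   ''  c  b  c  a  b  a  a  b  b  c
''  0  0  0  0  0  0  0  0  0  0  0
 c  0  1  1  1  1  1  1  1  1  1  1
 b  0  1  2  2  2  2  2  2  2  2  2
 b  0  1  2  2  2  3  3  3  3  3  3
 b  0  1  2  2  2  3  3  3  4  4  4
 b  0  1  2  2  2  3  3  3  4  5  5
 a  0  1  2  2  3  3  4  4  4  5  5
 a  0  1  2  2  3  3  4  5  5  5  5
 c  0  1  2  3  3  3  4  5  5  5  6
 a  0  1  2  3  4  4  4  5  5  5  6

4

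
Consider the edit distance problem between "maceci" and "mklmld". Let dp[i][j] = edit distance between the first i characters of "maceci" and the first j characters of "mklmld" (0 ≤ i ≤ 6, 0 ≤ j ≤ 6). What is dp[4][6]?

5

   ''  m  k  l  m  l  d
''  0  1  2  3  4  5  6
 m  1  0  1  2  3  4  5
 a  2  1  1  2  3  4  5
 c  3  2  2  2  3  4  5
 e  4  3  3  3  3  4  5
 c  5  4  4  4  4  4  5
 i  6  5  5  5  5  5  5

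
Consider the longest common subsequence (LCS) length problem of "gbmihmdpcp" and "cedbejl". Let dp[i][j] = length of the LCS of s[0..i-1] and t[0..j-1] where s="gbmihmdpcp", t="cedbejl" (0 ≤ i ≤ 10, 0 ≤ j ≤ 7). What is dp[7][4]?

1

   ''  c  e  d  b  e  j  l
''  0  0  0  0  0  0  0  0
 g  0  0  0  0  0  0  0  0
 b  0  0  0  0  1  1  1  1
 m  0  0  0  0  1  1  1  1
 i  0  0  0  0  1  1  1  1
 h  0  0  0  0  1  1  1  1
 m  0  0  0  0  1  1  1  1
 d  0  0  0  1  1  1  1  1
 p  0  0  0  1  1  1  1  1
 c  0  1  1  1  1  1  1  1
 p  0  1  1  1  1  1  1  1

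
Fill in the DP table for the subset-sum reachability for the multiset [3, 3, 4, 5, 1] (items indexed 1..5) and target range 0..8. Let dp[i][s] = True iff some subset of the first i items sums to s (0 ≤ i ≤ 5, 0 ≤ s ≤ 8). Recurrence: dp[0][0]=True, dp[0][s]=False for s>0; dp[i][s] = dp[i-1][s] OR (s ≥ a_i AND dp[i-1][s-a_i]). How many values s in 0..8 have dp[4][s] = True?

i\s   0   1   2   3   4   5   6   7   8
  0   T   F   F   F   F   F   F   F   F
  1   T   F   F   T   F   F   F   F   F
  2   T   F   F   T   F   F   T   F   F
  3   T   F   F   T   T   F   T   T   F
  4   T   F   F   T   T   T   T   T   T
  5   T   T   F   T   T   T   T   T   T

7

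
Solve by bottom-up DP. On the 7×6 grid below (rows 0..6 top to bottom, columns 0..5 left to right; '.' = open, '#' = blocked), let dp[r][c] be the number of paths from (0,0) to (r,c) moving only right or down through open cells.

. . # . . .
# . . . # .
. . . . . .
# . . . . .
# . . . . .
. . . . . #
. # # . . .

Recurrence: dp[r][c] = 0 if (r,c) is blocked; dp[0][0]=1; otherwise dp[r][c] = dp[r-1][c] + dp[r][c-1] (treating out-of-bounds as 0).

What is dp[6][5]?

49

r\c   0   1   2   3   4   5
  0   1   1   0   0   0   0
  1   0   1   1   1   0   0
  2   0   1   2   3   3   3
  3   0   1   3   6   9  12
  4   0   1   4  10  19  31
  5   0   1   5  15  34   0
  6   0   0   0  15  49  49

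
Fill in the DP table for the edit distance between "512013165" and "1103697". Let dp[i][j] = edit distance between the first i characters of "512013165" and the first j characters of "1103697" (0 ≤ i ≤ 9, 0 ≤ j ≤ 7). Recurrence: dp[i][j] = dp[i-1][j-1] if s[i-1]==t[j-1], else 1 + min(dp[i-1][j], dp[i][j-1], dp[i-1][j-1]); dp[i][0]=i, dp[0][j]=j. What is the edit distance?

6

   ''  1  1  0  3  6  9  7
''  0  1  2  3  4  5  6  7
 5  1  1  2  3  4  5  6  7
 1  2  1  1  2  3  4  5  6
 2  3  2  2  2  3  4  5  6
 0  4  3  3  2  3  4  5  6
 1  5  4  3  3  3  4  5  6
 3  6  5  4  4  3  4  5  6
 1  7  6  5  5  4  4  5  6
 6  8  7  6  6  5  4  5  6
 5  9  8  7  7  6  5  5  6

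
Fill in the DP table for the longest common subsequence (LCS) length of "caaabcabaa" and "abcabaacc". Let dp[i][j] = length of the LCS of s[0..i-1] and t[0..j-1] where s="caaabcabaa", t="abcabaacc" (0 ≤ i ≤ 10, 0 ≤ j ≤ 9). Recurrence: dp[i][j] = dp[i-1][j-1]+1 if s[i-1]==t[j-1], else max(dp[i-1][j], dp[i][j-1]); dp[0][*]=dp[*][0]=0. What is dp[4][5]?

   ''  a  b  c  a  b  a  a  c  c
''  0  0  0  0  0  0  0  0  0  0
 c  0  0  0  1  1  1  1  1  1  1
 a  0  1  1  1  2  2  2  2  2  2
 a  0  1  1  1  2  2  3  3  3  3
 a  0  1  1  1  2  2  3  4  4  4
 b  0  1  2  2  2  3  3  4  4  4
 c  0  1  2  3  3  3  3  4  5  5
 a  0  1  2  3  4  4  4  4  5  5
 b  0  1  2  3  4  5  5  5  5  5
 a  0  1  2  3  4  5  6  6  6  6
 a  0  1  2  3  4  5  6  7  7  7

2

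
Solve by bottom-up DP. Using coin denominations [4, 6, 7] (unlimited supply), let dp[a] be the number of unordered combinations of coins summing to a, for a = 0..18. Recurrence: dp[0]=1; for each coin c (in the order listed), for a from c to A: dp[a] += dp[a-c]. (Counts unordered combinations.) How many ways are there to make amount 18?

after  coin     0     1     2     3     4     5     6     7     8     9    10    11    12    13    14    15    16    17    18
          4     1     0     0     0     1     0     0     0     1     0     0     0     1     0     0     0     1     0     0
          6     1     0     0     0     1     0     1     0     1     0     1     0     2     0     1     0     2     0     2
          7     1     0     0     0     1     0     1     1     1     0     1     1     2     1     2     1     2     1     3

3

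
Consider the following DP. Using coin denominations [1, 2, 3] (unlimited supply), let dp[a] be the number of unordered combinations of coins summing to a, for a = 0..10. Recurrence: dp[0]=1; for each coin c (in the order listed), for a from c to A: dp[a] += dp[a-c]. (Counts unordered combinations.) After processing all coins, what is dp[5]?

5

after  coin     0     1     2     3     4     5     6     7     8     9    10
          1     1     1     1     1     1     1     1     1     1     1     1
          2     1     1     2     2     3     3     4     4     5     5     6
          3     1     1     2     3     4     5     7     8    10    12    14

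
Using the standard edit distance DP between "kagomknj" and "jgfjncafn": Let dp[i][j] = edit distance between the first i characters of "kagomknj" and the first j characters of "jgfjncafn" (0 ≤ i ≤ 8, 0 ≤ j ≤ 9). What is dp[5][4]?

4

   ''  j  g  f  j  n  c  a  f  n
''  0  1  2  3  4  5  6  7  8  9
 k  1  1  2  3  4  5  6  7  8  9
 a  2  2  2  3  4  5  6  6  7  8
 g  3  3  2  3  4  5  6  7  7  8
 o  4  4  3  3  4  5  6  7  8  8
 m  5  5  4  4  4  5  6  7  8  9
 k  6  6  5  5  5  5  6  7  8  9
 n  7  7  6  6  6  5  6  7  8  8
 j  8  7  7  7  6  6  6  7  8  9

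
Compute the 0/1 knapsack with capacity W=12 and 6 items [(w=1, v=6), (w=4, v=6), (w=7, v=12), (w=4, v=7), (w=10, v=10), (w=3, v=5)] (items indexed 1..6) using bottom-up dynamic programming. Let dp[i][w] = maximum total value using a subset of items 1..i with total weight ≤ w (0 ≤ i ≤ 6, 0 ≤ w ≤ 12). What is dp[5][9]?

19

i\w   0   1   2   3   4   5   6   7   8   9  10  11  12
  0   0   0   0   0   0   0   0   0   0   0   0   0   0
  1   0   6   6   6   6   6   6   6   6   6   6   6   6
  2   0   6   6   6   6  12  12  12  12  12  12  12  12
  3   0   6   6   6   6  12  12  12  18  18  18  18  24
  4   0   6   6   6   7  13  13  13  18  19  19  19  25
  5   0   6   6   6   7  13  13  13  18  19  19  19  25
  6   0   6   6   6  11  13  13  13  18  19  19  23  25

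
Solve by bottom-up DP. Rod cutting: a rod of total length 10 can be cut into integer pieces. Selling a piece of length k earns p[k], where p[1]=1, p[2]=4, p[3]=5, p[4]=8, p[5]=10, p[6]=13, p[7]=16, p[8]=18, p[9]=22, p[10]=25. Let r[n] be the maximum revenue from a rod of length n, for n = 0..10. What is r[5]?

   n    0    1    2    3    4    5    6    7    8    9   10
r[n]    0    1    4    5    8   10   13   16   18   22   25

10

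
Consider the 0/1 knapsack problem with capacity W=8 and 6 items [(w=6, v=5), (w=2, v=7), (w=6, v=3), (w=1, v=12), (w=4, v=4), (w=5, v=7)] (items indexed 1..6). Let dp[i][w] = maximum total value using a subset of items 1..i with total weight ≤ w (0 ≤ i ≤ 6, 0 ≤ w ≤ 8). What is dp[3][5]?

7

i\w   0   1   2   3   4   5   6   7   8
  0   0   0   0   0   0   0   0   0   0
  1   0   0   0   0   0   0   5   5   5
  2   0   0   7   7   7   7   7   7  12
  3   0   0   7   7   7   7   7   7  12
  4   0  12  12  19  19  19  19  19  19
  5   0  12  12  19  19  19  19  23  23
  6   0  12  12  19  19  19  19  23  26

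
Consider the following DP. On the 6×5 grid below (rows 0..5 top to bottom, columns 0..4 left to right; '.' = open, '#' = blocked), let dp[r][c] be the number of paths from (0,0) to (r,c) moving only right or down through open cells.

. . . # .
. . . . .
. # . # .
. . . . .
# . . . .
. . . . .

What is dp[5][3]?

r\c   0   1   2   3   4
  0   1   1   1   0   0
  1   1   2   3   3   3
  2   1   0   3   0   3
  3   1   1   4   4   7
  4   0   1   5   9  16
  5   0   1   6  15  31

15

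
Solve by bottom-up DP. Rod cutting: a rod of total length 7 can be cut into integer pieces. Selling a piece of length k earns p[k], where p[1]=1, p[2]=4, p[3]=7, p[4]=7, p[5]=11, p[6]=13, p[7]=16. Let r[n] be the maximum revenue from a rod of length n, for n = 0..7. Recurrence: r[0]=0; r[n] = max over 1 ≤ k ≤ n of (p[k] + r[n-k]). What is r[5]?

11

   n    0    1    2    3    4    5    6    7
r[n]    0    1    4    7    8   11   14   16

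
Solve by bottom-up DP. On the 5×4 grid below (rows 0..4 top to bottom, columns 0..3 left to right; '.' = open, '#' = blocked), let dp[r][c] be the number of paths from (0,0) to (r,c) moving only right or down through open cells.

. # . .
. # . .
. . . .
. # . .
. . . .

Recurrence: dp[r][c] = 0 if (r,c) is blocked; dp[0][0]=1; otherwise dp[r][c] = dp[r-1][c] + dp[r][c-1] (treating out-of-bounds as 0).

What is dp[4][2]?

2

r\c   0   1   2   3
  0   1   0   0   0
  1   1   0   0   0
  2   1   1   1   1
  3   1   0   1   2
  4   1   1   2   4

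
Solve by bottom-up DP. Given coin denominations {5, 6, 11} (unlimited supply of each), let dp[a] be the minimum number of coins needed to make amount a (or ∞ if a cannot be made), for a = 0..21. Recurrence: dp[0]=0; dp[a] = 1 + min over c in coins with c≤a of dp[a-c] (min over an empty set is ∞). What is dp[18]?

3

 a  0  1  2  3  4  5  6  7  8  9 10 11 12 13 14 15 16 17 18 19 20 21
dp  0  -  -  -  -  1  1  -  -  -  2  1  2  -  -  3  2  2  3  -  4  3
(- denotes ∞ / unreachable)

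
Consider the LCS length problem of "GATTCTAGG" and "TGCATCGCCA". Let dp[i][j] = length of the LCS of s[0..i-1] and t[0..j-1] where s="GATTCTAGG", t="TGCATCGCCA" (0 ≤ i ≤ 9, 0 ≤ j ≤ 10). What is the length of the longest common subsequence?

5

   ''  T  G  C  A  T  C  G  C  C  A
''  0  0  0  0  0  0  0  0  0  0  0
 G  0  0  1  1  1  1  1  1  1  1  1
 A  0  0  1  1  2  2  2  2  2  2  2
 T  0  1  1  1  2  3  3  3  3  3  3
 T  0  1  1  1  2  3  3  3  3  3  3
 C  0  1  1  2  2  3  4  4  4  4  4
 T  0  1  1  2  2  3  4  4  4  4  4
 A  0  1  1  2  3  3  4  4  4  4  5
 G  0  1  2  2  3  3  4  5  5  5  5
 G  0  1  2  2  3  3  4  5  5  5  5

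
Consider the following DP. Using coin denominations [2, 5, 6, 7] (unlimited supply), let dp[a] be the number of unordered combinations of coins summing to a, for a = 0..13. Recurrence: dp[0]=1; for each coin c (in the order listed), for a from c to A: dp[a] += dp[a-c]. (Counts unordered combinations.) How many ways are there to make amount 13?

4

after  coin     0     1     2     3     4     5     6     7     8     9    10    11    12    13
          2     1     0     1     0     1     0     1     0     1     0     1     0     1     0
          5     1     0     1     0     1     1     1     1     1     1     2     1     2     1
          6     1     0     1     0     1     1     2     1     2     1     3     2     4     2
          7     1     0     1     0     1     1     2     2     2     2     3     3     5     4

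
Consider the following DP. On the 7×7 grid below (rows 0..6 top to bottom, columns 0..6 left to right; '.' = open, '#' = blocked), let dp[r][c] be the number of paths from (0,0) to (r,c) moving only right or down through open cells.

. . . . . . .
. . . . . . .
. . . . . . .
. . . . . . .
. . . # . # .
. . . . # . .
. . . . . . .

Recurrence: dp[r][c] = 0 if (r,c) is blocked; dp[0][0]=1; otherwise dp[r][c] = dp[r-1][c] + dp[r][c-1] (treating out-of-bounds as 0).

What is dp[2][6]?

28

r\c   0   1   2   3   4   5   6
  0   1   1   1   1   1   1   1
  1   1   2   3   4   5   6   7
  2   1   3   6  10  15  21  28
  3   1   4  10  20  35  56  84
  4   1   5  15   0  35   0  84
  5   1   6  21  21   0   0  84
  6   1   7  28  49  49  49 133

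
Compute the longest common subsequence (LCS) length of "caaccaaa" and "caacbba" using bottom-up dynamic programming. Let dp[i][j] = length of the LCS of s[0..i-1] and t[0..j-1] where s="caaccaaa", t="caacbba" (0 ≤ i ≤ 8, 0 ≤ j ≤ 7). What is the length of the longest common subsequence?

   ''  c  a  a  c  b  b  a
''  0  0  0  0  0  0  0  0
 c  0  1  1  1  1  1  1  1
 a  0  1  2  2  2  2  2  2
 a  0  1  2  3  3  3  3  3
 c  0  1  2  3  4  4  4  4
 c  0  1  2  3  4  4  4  4
 a  0  1  2  3  4  4  4  5
 a  0  1  2  3  4  4  4  5
 a  0  1  2  3  4  4  4  5

5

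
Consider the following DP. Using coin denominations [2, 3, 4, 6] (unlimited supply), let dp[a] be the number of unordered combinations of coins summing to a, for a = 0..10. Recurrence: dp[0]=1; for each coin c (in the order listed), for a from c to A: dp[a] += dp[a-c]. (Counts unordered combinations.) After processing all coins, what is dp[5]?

after  coin     0     1     2     3     4     5     6     7     8     9    10
          2     1     0     1     0     1     0     1     0     1     0     1
          3     1     0     1     1     1     1     2     1     2     2     2
          4     1     0     1     1     2     1     3     2     4     3     5
          6     1     0     1     1     2     1     4     2     5     4     7

1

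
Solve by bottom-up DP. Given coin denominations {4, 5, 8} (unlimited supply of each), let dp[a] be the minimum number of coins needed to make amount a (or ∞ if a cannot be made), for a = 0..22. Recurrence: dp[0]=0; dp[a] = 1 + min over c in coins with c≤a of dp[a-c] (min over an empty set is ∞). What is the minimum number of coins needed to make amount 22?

4

 a  0  1  2  3  4  5  6  7  8  9 10 11 12 13 14 15 16 17 18 19 20 21 22
dp  0  -  -  -  1  1  -  -  1  2  2  -  2  2  3  3  2  3  3  4  3  3  4
(- denotes ∞ / unreachable)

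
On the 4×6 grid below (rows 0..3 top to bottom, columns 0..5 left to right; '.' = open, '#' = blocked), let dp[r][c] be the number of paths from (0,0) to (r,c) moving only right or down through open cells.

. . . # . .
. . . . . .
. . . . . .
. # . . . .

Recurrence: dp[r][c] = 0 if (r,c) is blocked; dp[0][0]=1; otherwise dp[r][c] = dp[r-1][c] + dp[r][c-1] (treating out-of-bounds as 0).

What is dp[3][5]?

42

r\c   0   1   2   3   4   5
  0   1   1   1   0   0   0
  1   1   2   3   3   3   3
  2   1   3   6   9  12  15
  3   1   0   6  15  27  42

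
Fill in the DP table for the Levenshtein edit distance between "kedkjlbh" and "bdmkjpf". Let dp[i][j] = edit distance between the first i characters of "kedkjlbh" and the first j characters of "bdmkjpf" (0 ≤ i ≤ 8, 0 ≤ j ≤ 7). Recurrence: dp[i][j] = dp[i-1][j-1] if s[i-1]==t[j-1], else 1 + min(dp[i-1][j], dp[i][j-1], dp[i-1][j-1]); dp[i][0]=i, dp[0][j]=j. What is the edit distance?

   ''  b  d  m  k  j  p  f
''  0  1  2  3  4  5  6  7
 k  1  1  2  3  3  4  5  6
 e  2  2  2  3  4  4  5  6
 d  3  3  2  3  4  5  5  6
 k  4  4  3  3  3  4  5  6
 j  5  5  4  4  4  3  4  5
 l  6  6  5  5  5  4  4  5
 b  7  6  6  6  6  5  5  5
 h  8  7  7  7  7  6  6  6

6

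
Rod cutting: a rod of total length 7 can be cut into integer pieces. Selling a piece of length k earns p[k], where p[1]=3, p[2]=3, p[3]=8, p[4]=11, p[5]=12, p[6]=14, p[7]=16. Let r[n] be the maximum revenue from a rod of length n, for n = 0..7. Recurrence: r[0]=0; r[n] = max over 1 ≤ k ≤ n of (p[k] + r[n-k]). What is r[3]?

   n    0    1    2    3    4    5    6    7
r[n]    0    3    6    9   12   15   18   21

9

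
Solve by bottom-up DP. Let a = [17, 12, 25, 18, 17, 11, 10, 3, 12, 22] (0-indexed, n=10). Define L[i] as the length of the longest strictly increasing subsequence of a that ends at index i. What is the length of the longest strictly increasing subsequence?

3

   i    0    1    2    3    4    5    6    7    8    9
a[i]   17   12   25   18   17   11   10    3   12   22
L[i]    1    1    2    2    2    1    1    1    2    3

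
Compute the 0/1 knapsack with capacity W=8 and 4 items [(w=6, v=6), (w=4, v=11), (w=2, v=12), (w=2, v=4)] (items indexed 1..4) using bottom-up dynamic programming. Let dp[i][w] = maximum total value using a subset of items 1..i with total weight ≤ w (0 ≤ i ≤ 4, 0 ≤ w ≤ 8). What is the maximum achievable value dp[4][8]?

i\w   0   1   2   3   4   5   6   7   8
  0   0   0   0   0   0   0   0   0   0
  1   0   0   0   0   0   0   6   6   6
  2   0   0   0   0  11  11  11  11  11
  3   0   0  12  12  12  12  23  23  23
  4   0   0  12  12  16  16  23  23  27

27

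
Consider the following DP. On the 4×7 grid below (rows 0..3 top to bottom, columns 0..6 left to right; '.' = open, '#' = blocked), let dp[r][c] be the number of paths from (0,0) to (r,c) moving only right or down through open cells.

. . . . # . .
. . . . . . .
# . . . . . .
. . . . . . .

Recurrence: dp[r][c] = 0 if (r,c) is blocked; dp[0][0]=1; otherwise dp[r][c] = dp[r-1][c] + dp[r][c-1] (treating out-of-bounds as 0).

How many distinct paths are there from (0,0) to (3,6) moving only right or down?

67

r\c   0   1   2   3   4   5   6
  0   1   1   1   1   0   0   0
  1   1   2   3   4   4   4   4
  2   0   2   5   9  13  17  21
  3   0   2   7  16  29  46  67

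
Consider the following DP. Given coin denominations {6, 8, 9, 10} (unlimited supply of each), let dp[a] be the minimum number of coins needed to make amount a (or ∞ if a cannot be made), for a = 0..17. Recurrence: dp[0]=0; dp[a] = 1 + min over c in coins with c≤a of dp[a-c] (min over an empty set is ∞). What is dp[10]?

1

 a  0  1  2  3  4  5  6  7  8  9 10 11 12 13 14 15 16 17
dp  0  -  -  -  -  -  1  -  1  1  1  -  2  -  2  2  2  2
(- denotes ∞ / unreachable)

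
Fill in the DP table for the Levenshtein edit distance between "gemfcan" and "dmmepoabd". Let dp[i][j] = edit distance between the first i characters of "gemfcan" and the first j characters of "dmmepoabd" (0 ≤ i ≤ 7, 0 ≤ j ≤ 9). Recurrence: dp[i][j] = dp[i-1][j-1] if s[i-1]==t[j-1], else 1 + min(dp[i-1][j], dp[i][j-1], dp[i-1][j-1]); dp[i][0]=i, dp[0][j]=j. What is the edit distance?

7

   ''  d  m  m  e  p  o  a  b  d
''  0  1  2  3  4  5  6  7  8  9
 g  1  1  2  3  4  5  6  7  8  9
 e  2  2  2  3  3  4  5  6  7  8
 m  3  3  2  2  3  4  5  6  7  8
 f  4  4  3  3  3  4  5  6  7  8
 c  5  5  4  4  4  4  5  6  7  8
 a  6  6  5  5  5  5  5  5  6  7
 n  7  7  6  6  6  6  6  6  6  7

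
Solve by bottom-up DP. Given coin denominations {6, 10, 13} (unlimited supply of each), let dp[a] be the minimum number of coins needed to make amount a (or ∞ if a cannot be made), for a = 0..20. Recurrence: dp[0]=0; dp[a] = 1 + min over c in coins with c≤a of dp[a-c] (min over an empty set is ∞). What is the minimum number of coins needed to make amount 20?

 a  0  1  2  3  4  5  6  7  8  9 10 11 12 13 14 15 16 17 18 19 20
dp  0  -  -  -  -  -  1  -  -  -  1  -  2  1  -  -  2  -  3  2  2
(- denotes ∞ / unreachable)

2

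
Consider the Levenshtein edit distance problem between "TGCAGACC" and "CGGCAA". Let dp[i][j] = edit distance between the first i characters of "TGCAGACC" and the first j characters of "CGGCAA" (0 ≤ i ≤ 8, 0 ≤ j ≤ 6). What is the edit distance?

   ''  C  G  G  C  A  A
''  0  1  2  3  4  5  6
 T  1  1  2  3  4  5  6
 G  2  2  1  2  3  4  5
 C  3  2  2  2  2  3  4
 A  4  3  3  3  3  2  3
 G  5  4  3  3  4  3  3
 A  6  5  4  4  4  4  3
 C  7  6  5  5  4  5  4
 C  8  7  6  6  5  5  5

5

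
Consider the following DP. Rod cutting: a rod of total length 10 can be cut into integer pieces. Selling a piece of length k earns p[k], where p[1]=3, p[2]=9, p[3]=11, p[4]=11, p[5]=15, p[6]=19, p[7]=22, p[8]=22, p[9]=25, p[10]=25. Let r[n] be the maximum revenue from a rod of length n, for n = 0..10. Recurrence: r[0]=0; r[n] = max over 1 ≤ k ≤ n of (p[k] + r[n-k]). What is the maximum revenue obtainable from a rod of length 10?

   n    0    1    2    3    4    5    6    7    8    9   10
r[n]    0    3    9   12   18   21   27   30   36   39   45

45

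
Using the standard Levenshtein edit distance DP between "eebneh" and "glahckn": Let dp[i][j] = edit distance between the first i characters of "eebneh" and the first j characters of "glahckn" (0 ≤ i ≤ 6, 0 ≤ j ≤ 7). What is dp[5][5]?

   ''  g  l  a  h  c  k  n
''  0  1  2  3  4  5  6  7
 e  1  1  2  3  4  5  6  7
 e  2  2  2  3  4  5  6  7
 b  3  3  3  3  4  5  6  7
 n  4  4  4  4  4  5  6  6
 e  5  5  5  5  5  5  6  7
 h  6  6  6  6  5  6  6  7

5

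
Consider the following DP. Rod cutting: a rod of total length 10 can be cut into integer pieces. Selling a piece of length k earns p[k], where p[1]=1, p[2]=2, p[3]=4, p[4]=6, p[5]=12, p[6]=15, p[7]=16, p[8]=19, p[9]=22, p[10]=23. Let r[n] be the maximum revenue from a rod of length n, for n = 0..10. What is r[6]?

15

   n    0    1    2    3    4    5    6    7    8    9   10
r[n]    0    1    2    4    6   12   15   16   19   22   24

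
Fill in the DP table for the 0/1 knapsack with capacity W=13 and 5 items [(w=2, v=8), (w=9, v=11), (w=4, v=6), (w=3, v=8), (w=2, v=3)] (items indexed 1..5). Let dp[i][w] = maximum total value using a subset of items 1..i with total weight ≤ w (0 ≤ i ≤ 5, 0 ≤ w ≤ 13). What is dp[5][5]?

i\w   0   1   2   3   4   5   6   7   8   9  10  11  12  13
  0   0   0   0   0   0   0   0   0   0   0   0   0   0   0
  1   0   0   8   8   8   8   8   8   8   8   8   8   8   8
  2   0   0   8   8   8   8   8   8   8  11  11  19  19  19
  3   0   0   8   8   8   8  14  14  14  14  14  19  19  19
  4   0   0   8   8   8  16  16  16  16  22  22  22  22  22
  5   0   0   8   8  11  16  16  19  19  22  22  25  25  25

16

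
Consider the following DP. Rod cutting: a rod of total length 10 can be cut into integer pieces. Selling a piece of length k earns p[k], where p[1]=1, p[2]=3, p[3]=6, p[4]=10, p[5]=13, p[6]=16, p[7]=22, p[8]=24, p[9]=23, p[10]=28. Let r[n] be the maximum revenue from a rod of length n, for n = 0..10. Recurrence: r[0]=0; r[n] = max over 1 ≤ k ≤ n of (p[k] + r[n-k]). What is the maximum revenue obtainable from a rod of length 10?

28

   n    0    1    2    3    4    5    6    7    8    9   10
r[n]    0    1    3    6   10   13   16   22   24   25   28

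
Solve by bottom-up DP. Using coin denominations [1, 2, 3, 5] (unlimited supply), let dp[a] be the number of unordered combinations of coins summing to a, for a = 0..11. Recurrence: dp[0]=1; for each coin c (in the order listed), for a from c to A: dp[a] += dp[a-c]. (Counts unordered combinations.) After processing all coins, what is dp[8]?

13

after  coin     0     1     2     3     4     5     6     7     8     9    10    11
          1     1     1     1     1     1     1     1     1     1     1     1     1
          2     1     1     2     2     3     3     4     4     5     5     6     6
          3     1     1     2     3     4     5     7     8    10    12    14    16
          5     1     1     2     3     4     6     8    10    13    16    20    24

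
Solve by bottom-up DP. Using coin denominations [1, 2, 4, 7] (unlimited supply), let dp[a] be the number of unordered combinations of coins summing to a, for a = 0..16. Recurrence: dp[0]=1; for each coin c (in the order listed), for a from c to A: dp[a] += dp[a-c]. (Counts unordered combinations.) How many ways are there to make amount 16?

36

after  coin     0     1     2     3     4     5     6     7     8     9    10    11    12    13    14    15    16
          1     1     1     1     1     1     1     1     1     1     1     1     1     1     1     1     1     1
          2     1     1     2     2     3     3     4     4     5     5     6     6     7     7     8     8     9
          4     1     1     2     2     4     4     6     6     9     9    12    12    16    16    20    20    25
          7     1     1     2     2     4     4     6     7    10    11    14    16    20    22    27    30    36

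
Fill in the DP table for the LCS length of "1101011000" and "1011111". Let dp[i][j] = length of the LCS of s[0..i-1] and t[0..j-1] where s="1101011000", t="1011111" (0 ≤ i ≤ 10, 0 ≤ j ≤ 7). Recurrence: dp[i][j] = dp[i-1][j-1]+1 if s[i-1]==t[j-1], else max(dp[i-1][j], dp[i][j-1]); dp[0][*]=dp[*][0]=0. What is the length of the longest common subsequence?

   ''  1  0  1  1  1  1  1
''  0  0  0  0  0  0  0  0
 1  0  1  1  1  1  1  1  1
 1  0  1  1  2  2  2  2  2
 0  0  1  2  2  2  2  2  2
 1  0  1  2  3  3  3  3  3
 0  0  1  2  3  3  3  3  3
 1  0  1  2  3  4  4  4  4
 1  0  1  2  3  4  5  5  5
 0  0  1  2  3  4  5  5  5
 0  0  1  2  3  4  5  5  5
 0  0  1  2  3  4  5  5  5

5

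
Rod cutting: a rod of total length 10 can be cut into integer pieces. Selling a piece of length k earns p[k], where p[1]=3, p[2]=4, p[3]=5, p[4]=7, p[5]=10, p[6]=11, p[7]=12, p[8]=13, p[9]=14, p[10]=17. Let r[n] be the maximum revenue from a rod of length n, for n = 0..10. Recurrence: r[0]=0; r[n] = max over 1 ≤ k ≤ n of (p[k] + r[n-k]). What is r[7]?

21

   n    0    1    2    3    4    5    6    7    8    9   10
r[n]    0    3    6    9   12   15   18   21   24   27   30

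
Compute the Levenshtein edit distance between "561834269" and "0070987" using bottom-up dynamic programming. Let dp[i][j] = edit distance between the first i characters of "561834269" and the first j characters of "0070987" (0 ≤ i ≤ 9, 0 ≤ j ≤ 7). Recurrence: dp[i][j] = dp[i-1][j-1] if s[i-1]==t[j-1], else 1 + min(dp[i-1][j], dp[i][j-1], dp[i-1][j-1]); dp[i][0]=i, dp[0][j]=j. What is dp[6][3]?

6

   ''  0  0  7  0  9  8  7
''  0  1  2  3  4  5  6  7
 5  1  1  2  3  4  5  6  7
 6  2  2  2  3  4  5  6  7
 1  3  3  3  3  4  5  6  7
 8  4  4  4  4  4  5  5  6
 3  5  5  5  5  5  5  6  6
 4  6  6  6  6  6  6  6  7
 2  7  7  7  7  7  7  7  7
 6  8  8  8  8  8  8  8  8
 9  9  9  9  9  9  8  9  9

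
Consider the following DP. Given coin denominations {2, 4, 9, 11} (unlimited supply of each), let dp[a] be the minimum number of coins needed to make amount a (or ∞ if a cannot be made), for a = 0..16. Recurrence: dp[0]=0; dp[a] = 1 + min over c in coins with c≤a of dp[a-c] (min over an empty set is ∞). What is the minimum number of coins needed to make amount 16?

4

 a  0  1  2  3  4  5  6  7  8  9 10 11 12 13 14 15 16
dp  0  -  1  -  1  -  2  -  2  1  3  1  3  2  4  2  4
(- denotes ∞ / unreachable)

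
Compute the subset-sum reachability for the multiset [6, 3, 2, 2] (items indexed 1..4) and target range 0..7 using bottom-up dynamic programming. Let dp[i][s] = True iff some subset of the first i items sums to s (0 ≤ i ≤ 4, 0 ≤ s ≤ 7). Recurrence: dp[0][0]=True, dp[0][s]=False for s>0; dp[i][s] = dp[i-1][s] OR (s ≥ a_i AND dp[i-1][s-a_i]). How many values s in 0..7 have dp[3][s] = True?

5

i\s   0   1   2   3   4   5   6   7
  0   T   F   F   F   F   F   F   F
  1   T   F   F   F   F   F   T   F
  2   T   F   F   T   F   F   T   F
  3   T   F   T   T   F   T   T   F
  4   T   F   T   T   T   T   T   T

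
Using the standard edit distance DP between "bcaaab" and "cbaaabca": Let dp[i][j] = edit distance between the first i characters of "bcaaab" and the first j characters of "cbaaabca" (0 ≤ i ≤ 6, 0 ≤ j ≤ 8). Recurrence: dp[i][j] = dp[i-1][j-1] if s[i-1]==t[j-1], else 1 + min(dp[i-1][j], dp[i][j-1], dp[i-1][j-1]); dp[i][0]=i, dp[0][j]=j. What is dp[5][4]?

2

   ''  c  b  a  a  a  b  c  a
''  0  1  2  3  4  5  6  7  8
 b  1  1  1  2  3  4  5  6  7
 c  2  1  2  2  3  4  5  5  6
 a  3  2  2  2  2  3  4  5  5
 a  4  3  3  2  2  2  3  4  5
 a  5  4  4  3  2  2  3  4  4
 b  6  5  4  4  3  3  2  3  4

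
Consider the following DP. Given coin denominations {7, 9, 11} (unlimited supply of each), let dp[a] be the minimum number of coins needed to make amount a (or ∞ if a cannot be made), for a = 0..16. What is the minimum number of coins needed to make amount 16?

2

 a  0  1  2  3  4  5  6  7  8  9 10 11 12 13 14 15 16
dp  0  -  -  -  -  -  -  1  -  1  -  1  -  -  2  -  2
(- denotes ∞ / unreachable)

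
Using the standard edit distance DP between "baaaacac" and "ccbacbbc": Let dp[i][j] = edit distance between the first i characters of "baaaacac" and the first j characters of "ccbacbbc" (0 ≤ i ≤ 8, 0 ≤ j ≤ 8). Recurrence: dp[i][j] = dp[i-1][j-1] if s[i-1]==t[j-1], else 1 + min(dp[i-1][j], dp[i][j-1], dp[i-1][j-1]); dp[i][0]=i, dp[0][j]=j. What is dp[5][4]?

4

   ''  c  c  b  a  c  b  b  c
''  0  1  2  3  4  5  6  7  8
 b  1  1  2  2  3  4  5  6  7
 a  2  2  2  3  2  3  4  5  6
 a  3  3  3  3  3  3  4  5  6
 a  4  4  4  4  3  4  4  5  6
 a  5  5  5  5  4  4  5  5  6
 c  6  5  5  6  5  4  5  6  5
 a  7  6  6  6  6  5  5  6  6
 c  8  7  6  7  7  6  6  6  6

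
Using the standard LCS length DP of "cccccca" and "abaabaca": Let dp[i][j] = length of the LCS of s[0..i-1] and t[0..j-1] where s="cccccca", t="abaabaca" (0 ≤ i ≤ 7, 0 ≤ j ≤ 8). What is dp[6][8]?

   ''  a  b  a  a  b  a  c  a
''  0  0  0  0  0  0  0  0  0
 c  0  0  0  0  0  0  0  1  1
 c  0  0  0  0  0  0  0  1  1
 c  0  0  0  0  0  0  0  1  1
 c  0  0  0  0  0  0  0  1  1
 c  0  0  0  0  0  0  0  1  1
 c  0  0  0  0  0  0  0  1  1
 a  0  1  1  1  1  1  1  1  2

1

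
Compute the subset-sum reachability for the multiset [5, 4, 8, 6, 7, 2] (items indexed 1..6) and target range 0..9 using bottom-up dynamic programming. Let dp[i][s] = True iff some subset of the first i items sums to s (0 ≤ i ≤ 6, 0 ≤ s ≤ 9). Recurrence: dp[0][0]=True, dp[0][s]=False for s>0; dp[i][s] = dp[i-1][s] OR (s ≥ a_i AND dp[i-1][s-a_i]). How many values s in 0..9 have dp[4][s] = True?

6

i\s   0   1   2   3   4   5   6   7   8   9
  0   T   F   F   F   F   F   F   F   F   F
  1   T   F   F   F   F   T   F   F   F   F
  2   T   F   F   F   T   T   F   F   F   T
  3   T   F   F   F   T   T   F   F   T   T
  4   T   F   F   F   T   T   T   F   T   T
  5   T   F   F   F   T   T   T   T   T   T
  6   T   F   T   F   T   T   T   T   T   T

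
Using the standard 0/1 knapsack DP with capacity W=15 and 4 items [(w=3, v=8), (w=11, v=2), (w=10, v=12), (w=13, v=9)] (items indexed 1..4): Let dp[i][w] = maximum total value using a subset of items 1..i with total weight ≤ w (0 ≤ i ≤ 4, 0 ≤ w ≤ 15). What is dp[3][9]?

8

i\w   0   1   2   3   4   5   6   7   8   9  10  11  12  13  14  15
  0   0   0   0   0   0   0   0   0   0   0   0   0   0   0   0   0
  1   0   0   0   8   8   8   8   8   8   8   8   8   8   8   8   8
  2   0   0   0   8   8   8   8   8   8   8   8   8   8   8  10  10
  3   0   0   0   8   8   8   8   8   8   8  12  12  12  20  20  20
  4   0   0   0   8   8   8   8   8   8   8  12  12  12  20  20  20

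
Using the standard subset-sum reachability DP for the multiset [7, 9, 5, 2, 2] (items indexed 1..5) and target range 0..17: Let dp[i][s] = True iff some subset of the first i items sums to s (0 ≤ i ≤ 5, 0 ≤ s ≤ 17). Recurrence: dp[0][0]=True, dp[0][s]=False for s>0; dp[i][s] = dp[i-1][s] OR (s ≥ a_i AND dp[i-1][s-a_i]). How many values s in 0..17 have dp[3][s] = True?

i\s   0   1   2   3   4   5   6   7   8   9  10  11  12  13  14  15  16  17
  0   T   F   F   F   F   F   F   F   F   F   F   F   F   F   F   F   F   F
  1   T   F   F   F   F   F   F   T   F   F   F   F   F   F   F   F   F   F
  2   T   F   F   F   F   F   F   T   F   T   F   F   F   F   F   F   T   F
  3   T   F   F   F   F   T   F   T   F   T   F   F   T   F   T   F   T   F
  4   T   F   T   F   F   T   F   T   F   T   F   T   T   F   T   F   T   F
  5   T   F   T   F   T   T   F   T   F   T   F   T   T   T   T   F   T   F

7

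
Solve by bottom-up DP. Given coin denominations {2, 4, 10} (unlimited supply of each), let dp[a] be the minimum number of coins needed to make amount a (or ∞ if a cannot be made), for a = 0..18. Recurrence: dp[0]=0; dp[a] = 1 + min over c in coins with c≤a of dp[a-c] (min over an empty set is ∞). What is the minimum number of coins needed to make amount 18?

3

 a  0  1  2  3  4  5  6  7  8  9 10 11 12 13 14 15 16 17 18
dp  0  -  1  -  1  -  2  -  2  -  1  -  2  -  2  -  3  -  3
(- denotes ∞ / unreachable)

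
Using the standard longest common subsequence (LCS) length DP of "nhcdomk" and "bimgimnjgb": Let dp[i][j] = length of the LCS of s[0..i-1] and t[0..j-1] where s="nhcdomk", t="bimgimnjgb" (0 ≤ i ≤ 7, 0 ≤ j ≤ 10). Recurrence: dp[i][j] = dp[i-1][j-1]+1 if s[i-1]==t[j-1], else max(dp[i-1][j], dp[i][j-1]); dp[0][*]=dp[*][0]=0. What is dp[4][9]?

1

   ''  b  i  m  g  i  m  n  j  g  b
''  0  0  0  0  0  0  0  0  0  0  0
 n  0  0  0  0  0  0  0  1  1  1  1
 h  0  0  0  0  0  0  0  1  1  1  1
 c  0  0  0  0  0  0  0  1  1  1  1
 d  0  0  0  0  0  0  0  1  1  1  1
 o  0  0  0  0  0  0  0  1  1  1  1
 m  0  0  0  1  1  1  1  1  1  1  1
 k  0  0  0  1  1  1  1  1  1  1  1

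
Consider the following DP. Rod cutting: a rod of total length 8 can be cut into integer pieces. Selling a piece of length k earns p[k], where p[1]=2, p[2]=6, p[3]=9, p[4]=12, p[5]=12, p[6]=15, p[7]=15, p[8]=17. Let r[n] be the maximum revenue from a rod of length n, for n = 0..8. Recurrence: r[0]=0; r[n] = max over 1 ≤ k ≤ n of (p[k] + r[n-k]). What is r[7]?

   n    0    1    2    3    4    5    6    7    8
r[n]    0    2    6    9   12   15   18   21   24

21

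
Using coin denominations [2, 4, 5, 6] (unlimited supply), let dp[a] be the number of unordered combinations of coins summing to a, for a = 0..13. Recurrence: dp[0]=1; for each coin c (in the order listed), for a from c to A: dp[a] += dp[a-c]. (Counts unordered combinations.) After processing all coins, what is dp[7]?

after  coin     0     1     2     3     4     5     6     7     8     9    10    11    12    13
          2     1     0     1     0     1     0     1     0     1     0     1     0     1     0
          4     1     0     1     0     2     0     2     0     3     0     3     0     4     0
          5     1     0     1     0     2     1     2     1     3     2     4     2     5     3
          6     1     0     1     0     2     1     3     1     4     2     6     3     8     4

1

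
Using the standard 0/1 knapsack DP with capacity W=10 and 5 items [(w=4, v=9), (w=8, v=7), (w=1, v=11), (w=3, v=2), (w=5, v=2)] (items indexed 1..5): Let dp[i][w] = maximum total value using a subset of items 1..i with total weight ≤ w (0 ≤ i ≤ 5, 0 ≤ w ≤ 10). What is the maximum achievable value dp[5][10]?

22

i\w   0   1   2   3   4   5   6   7   8   9  10
  0   0   0   0   0   0   0   0   0   0   0   0
  1   0   0   0   0   9   9   9   9   9   9   9
  2   0   0   0   0   9   9   9   9   9   9   9
  3   0  11  11  11  11  20  20  20  20  20  20
  4   0  11  11  11  13  20  20  20  22  22  22
  5   0  11  11  11  13  20  20  20  22  22  22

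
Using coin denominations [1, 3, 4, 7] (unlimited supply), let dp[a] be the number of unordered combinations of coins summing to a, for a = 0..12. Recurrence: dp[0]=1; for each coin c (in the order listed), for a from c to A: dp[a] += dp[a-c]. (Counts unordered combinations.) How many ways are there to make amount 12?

14

after  coin     0     1     2     3     4     5     6     7     8     9    10    11    12
          1     1     1     1     1     1     1     1     1     1     1     1     1     1
          3     1     1     1     2     2     2     3     3     3     4     4     4     5
          4     1     1     1     2     3     3     4     5     6     7     8     9    11
          7     1     1     1     2     3     3     4     6     7     8    10    12    14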